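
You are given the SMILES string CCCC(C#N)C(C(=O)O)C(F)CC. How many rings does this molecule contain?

0

In SMILES, each pair of matching ring-closure digits denotes one ring-closing bond; the number of such bonds equals the number of independent rings.
Ring-closure bonds here: 0.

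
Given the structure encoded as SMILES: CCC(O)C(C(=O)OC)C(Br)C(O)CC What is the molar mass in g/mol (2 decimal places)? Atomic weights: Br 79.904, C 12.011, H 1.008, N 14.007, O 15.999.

First, the molecular formula is C10H19BrO4 (counting implicit H from valence).
  Br: 1 × 79.904 = 79.904
  C: 10 × 12.011 = 120.110
  H: 19 × 1.008 = 19.152
  O: 4 × 15.999 = 63.996
Sum: 1×79.904 + 10×12.011 + 19×1.008 + 4×15.999 = 283.162 → 283.16 g/mol.

283.16 g/mol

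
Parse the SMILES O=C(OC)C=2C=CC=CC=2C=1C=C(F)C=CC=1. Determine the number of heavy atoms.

Every atom symbol written in the SMILES (organic subset) is one heavy atom; implicit H are not written.
Heavy atoms by element → C:14, F:1, O:2.
Total: 17.

17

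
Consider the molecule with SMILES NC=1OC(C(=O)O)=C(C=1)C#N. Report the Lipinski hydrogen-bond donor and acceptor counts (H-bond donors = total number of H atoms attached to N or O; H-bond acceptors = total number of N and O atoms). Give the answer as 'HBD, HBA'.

Donors: find every N or O and count the H atoms it carries.
  atom 1 (N): bond orders sum to 1 → 2 H
  atom 3 (O): bond orders sum to 2 → 0 H
  atom 6 (O): bond orders sum to 2 → 0 H
  atom 7 (O): bond orders sum to 1 → 1 H
  atom 11 (N): bond orders sum to 3 → 0 H
Lipinski HBD = 3.
Acceptors: N atoms = 2, O atoms = 3 → HBA = 5.

3, 5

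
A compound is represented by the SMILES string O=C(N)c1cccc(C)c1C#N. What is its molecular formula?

Walk through each heavy atom and fill implicit hydrogens from standard valence (C 4, N 3, O 2, S 2, halogen 1); for lowercase aromatic atoms, an aromatic c carries 1 H when it has two neighbours and 0 H with three, and aromatic n carries 0 H:
  atom 1: O, bond orders sum to 2 (valence 2) → 0 H
  atom 2: C, bond orders sum to 4 (valence 4) → 0 H
  atom 3: N, bond orders sum to 1 (valence 3) → 2 H
  atom 4: aromatic c, 3 neighbours → 0 H
  atom 5: aromatic c, 2 neighbours → 1 H
  atom 6: aromatic c, 2 neighbours → 1 H
  atom 7: aromatic c, 2 neighbours → 1 H
  atom 8: aromatic c, 3 neighbours → 0 H
  atom 9: C, bond orders sum to 1 (valence 4) → 3 H
  atom 10: aromatic c, 3 neighbours → 0 H
  atom 11: C, bond orders sum to 4 (valence 4) → 0 H
  atom 12: N, bond orders sum to 3 (valence 3) → 0 H
Totals → C:9, H:8, N:2, O:1.

C9H8N2O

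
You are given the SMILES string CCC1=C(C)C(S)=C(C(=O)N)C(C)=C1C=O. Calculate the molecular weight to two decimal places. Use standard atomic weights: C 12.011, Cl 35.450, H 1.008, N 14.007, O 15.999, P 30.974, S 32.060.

237.32 g/mol

First, the molecular formula is C12H15NO2S (counting implicit H from valence).
  C: 12 × 12.011 = 144.132
  H: 15 × 1.008 = 15.120
  N: 1 × 14.007 = 14.007
  O: 2 × 15.999 = 31.998
  S: 1 × 32.060 = 32.060
Sum: 12×12.011 + 15×1.008 + 1×14.007 + 2×15.999 + 1×32.060 = 237.317 → 237.32 g/mol.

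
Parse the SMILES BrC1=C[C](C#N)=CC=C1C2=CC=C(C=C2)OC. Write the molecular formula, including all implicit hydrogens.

Walk through each heavy atom and fill implicit hydrogens from standard valence (C 4, N 3, O 2, S 2, halogen 1):
  atom 1: Br (halogen, monovalent) → 0 H
  atom 2: C, bond orders sum to 4 (valence 4) → 0 H
  atom 3: C, bond orders sum to 3 (valence 4) → 1 H
  atom 4: C with explicit H count 0
  atom 5: C, bond orders sum to 4 (valence 4) → 0 H
  atom 6: N, bond orders sum to 3 (valence 3) → 0 H
  atom 7: C, bond orders sum to 3 (valence 4) → 1 H
  atom 8: C, bond orders sum to 3 (valence 4) → 1 H
  atom 9: C, bond orders sum to 4 (valence 4) → 0 H
  atom 10: C, bond orders sum to 4 (valence 4) → 0 H
  atom 11: C, bond orders sum to 3 (valence 4) → 1 H
  atom 12: C, bond orders sum to 3 (valence 4) → 1 H
  atom 13: C, bond orders sum to 4 (valence 4) → 0 H
  atom 14: C, bond orders sum to 3 (valence 4) → 1 H
  atom 15: C, bond orders sum to 3 (valence 4) → 1 H
  atom 16: O, bond orders sum to 2 (valence 2) → 0 H
  atom 17: C, bond orders sum to 1 (valence 4) → 3 H
Totals → C:14, H:10, Br:1, N:1, O:1.
In Hill order: C14H10BrNO.

C14H10BrNO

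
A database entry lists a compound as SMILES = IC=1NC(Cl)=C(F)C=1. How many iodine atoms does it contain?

1

Scan the SMILES for I atoms (remember two-letter symbols like Cl and Br are single atoms).
Iodine count: 1.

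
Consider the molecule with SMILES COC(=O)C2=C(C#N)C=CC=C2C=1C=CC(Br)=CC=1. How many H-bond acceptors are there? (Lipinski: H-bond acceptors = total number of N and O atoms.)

N atoms: 1; O atoms: 2.
Lipinski HBA = 1 + 2 = 3.

3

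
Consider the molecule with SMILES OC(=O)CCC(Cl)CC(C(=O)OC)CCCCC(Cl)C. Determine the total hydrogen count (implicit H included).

24

Walk through each heavy atom and fill implicit hydrogens from standard valence (C 4, N 3, O 2, S 2, halogen 1):
  atom 1: O, bond orders sum to 1 (valence 2) → 1 H
  atom 2: C, bond orders sum to 4 (valence 4) → 0 H
  atom 3: O, bond orders sum to 2 (valence 2) → 0 H
  atom 4: C, bond orders sum to 2 (valence 4) → 2 H
  atom 5: C, bond orders sum to 2 (valence 4) → 2 H
  atom 6: C, bond orders sum to 3 (valence 4) → 1 H
  atom 7: Cl (halogen, monovalent) → 0 H
  atom 8: C, bond orders sum to 2 (valence 4) → 2 H
  atom 9: C, bond orders sum to 3 (valence 4) → 1 H
  atom 10: C, bond orders sum to 4 (valence 4) → 0 H
  atom 11: O, bond orders sum to 2 (valence 2) → 0 H
  atom 12: O, bond orders sum to 2 (valence 2) → 0 H
  atom 13: C, bond orders sum to 1 (valence 4) → 3 H
  atom 14: C, bond orders sum to 2 (valence 4) → 2 H
  atom 15: C, bond orders sum to 2 (valence 4) → 2 H
  atom 16: C, bond orders sum to 2 (valence 4) → 2 H
  atom 17: C, bond orders sum to 2 (valence 4) → 2 H
  atom 18: C, bond orders sum to 3 (valence 4) → 1 H
  atom 19: Cl (halogen, monovalent) → 0 H
  atom 20: C, bond orders sum to 1 (valence 4) → 3 H
Total hydrogens: 24.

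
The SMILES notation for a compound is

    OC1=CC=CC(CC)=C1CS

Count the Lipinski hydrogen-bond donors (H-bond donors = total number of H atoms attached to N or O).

1

Donors: find every N or O and count the H atoms it carries.
  atom 1 (O): bond orders sum to 1 → 1 H
Lipinski HBD = 1.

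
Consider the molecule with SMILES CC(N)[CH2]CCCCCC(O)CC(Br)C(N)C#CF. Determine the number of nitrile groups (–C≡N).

Scan the SMILES for the nitrile motif — none present.
Groups that are present: 1 alkyne, 1 hydroxyl, 2 primary amine.

0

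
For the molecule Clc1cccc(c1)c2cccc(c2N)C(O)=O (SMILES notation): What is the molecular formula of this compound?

C13H10ClNO2

Walk through each heavy atom and fill implicit hydrogens from standard valence (C 4, N 3, O 2, S 2, halogen 1); for lowercase aromatic atoms, an aromatic c carries 1 H when it has two neighbours and 0 H with three, and aromatic n carries 0 H:
  atom 1: Cl (halogen, monovalent) → 0 H
  atom 2: aromatic c, 3 neighbours → 0 H
  atom 3: aromatic c, 2 neighbours → 1 H
  atom 4: aromatic c, 2 neighbours → 1 H
  atom 5: aromatic c, 2 neighbours → 1 H
  atom 6: aromatic c, 3 neighbours → 0 H
  atom 7: aromatic c, 2 neighbours → 1 H
  atom 8: aromatic c, 3 neighbours → 0 H
  atom 9: aromatic c, 2 neighbours → 1 H
  atom 10: aromatic c, 2 neighbours → 1 H
  atom 11: aromatic c, 2 neighbours → 1 H
  atom 12: aromatic c, 3 neighbours → 0 H
  atom 13: aromatic c, 3 neighbours → 0 H
  atom 14: N, bond orders sum to 1 (valence 3) → 2 H
  atom 15: C, bond orders sum to 4 (valence 4) → 0 H
  atom 16: O, bond orders sum to 1 (valence 2) → 1 H
  atom 17: O, bond orders sum to 2 (valence 2) → 0 H
Totals → C:13, H:10, Cl:1, N:1, O:2.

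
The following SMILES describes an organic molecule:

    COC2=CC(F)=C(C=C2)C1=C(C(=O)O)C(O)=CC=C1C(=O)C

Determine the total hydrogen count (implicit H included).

Walk through each heavy atom and fill implicit hydrogens from standard valence (C 4, N 3, O 2, S 2, halogen 1):
  atom 1: C, bond orders sum to 1 (valence 4) → 3 H
  atom 2: O, bond orders sum to 2 (valence 2) → 0 H
  atom 3: C, bond orders sum to 4 (valence 4) → 0 H
  atom 4: C, bond orders sum to 3 (valence 4) → 1 H
  atom 5: C, bond orders sum to 4 (valence 4) → 0 H
  atom 6: F (halogen, monovalent) → 0 H
  atom 7: C, bond orders sum to 4 (valence 4) → 0 H
  atom 8: C, bond orders sum to 3 (valence 4) → 1 H
  atom 9: C, bond orders sum to 3 (valence 4) → 1 H
  atom 10: C, bond orders sum to 4 (valence 4) → 0 H
  atom 11: C, bond orders sum to 4 (valence 4) → 0 H
  atom 12: C, bond orders sum to 4 (valence 4) → 0 H
  atom 13: O, bond orders sum to 2 (valence 2) → 0 H
  atom 14: O, bond orders sum to 1 (valence 2) → 1 H
  atom 15: C, bond orders sum to 4 (valence 4) → 0 H
  atom 16: O, bond orders sum to 1 (valence 2) → 1 H
  atom 17: C, bond orders sum to 3 (valence 4) → 1 H
  atom 18: C, bond orders sum to 3 (valence 4) → 1 H
  atom 19: C, bond orders sum to 4 (valence 4) → 0 H
  atom 20: C, bond orders sum to 4 (valence 4) → 0 H
  atom 21: O, bond orders sum to 2 (valence 2) → 0 H
  atom 22: C, bond orders sum to 1 (valence 4) → 3 H
Total hydrogens: 13.

13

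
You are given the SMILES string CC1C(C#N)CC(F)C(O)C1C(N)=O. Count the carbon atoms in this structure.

9

Count every carbon token in the SMILES (each C, including those in ring-closure positions and inside branches).
Carbon count: 9.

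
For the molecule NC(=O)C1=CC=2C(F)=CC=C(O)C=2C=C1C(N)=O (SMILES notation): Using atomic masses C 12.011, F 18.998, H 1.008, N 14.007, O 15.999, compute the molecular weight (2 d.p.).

248.21 g/mol

First, the molecular formula is C12H9FN2O3 (counting implicit H from valence).
  C: 12 × 12.011 = 144.132
  F: 1 × 18.998 = 18.998
  H: 9 × 1.008 = 9.072
  N: 2 × 14.007 = 28.014
  O: 3 × 15.999 = 47.997
Sum: 12×12.011 + 1×18.998 + 9×1.008 + 2×14.007 + 3×15.999 = 248.213 → 248.21 g/mol.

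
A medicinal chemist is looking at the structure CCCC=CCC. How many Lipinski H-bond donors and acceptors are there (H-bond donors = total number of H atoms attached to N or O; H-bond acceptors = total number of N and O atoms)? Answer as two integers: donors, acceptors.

Donors: find every N or O and count the H atoms it carries.
  (no N or O atoms present)
Lipinski HBD = 0.
Acceptors: N atoms = 0, O atoms = 0 → HBA = 0.

0, 0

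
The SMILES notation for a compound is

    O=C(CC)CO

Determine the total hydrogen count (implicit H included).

8

Walk through each heavy atom and fill implicit hydrogens from standard valence (C 4, N 3, O 2, S 2, halogen 1):
  atom 1: O, bond orders sum to 2 (valence 2) → 0 H
  atom 2: C, bond orders sum to 4 (valence 4) → 0 H
  atom 3: C, bond orders sum to 2 (valence 4) → 2 H
  atom 4: C, bond orders sum to 1 (valence 4) → 3 H
  atom 5: C, bond orders sum to 2 (valence 4) → 2 H
  atom 6: O, bond orders sum to 1 (valence 2) → 1 H
Total hydrogens: 8.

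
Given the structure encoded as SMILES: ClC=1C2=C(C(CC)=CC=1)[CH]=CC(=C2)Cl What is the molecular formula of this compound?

C12H10Cl2

Walk through each heavy atom and fill implicit hydrogens from standard valence (C 4, N 3, O 2, S 2, halogen 1):
  atom 1: Cl (halogen, monovalent) → 0 H
  atom 2: C, bond orders sum to 4 (valence 4) → 0 H
  atom 3: C, bond orders sum to 4 (valence 4) → 0 H
  atom 4: C, bond orders sum to 4 (valence 4) → 0 H
  atom 5: C, bond orders sum to 4 (valence 4) → 0 H
  atom 6: C, bond orders sum to 2 (valence 4) → 2 H
  atom 7: C, bond orders sum to 1 (valence 4) → 3 H
  atom 8: C, bond orders sum to 3 (valence 4) → 1 H
  atom 9: C, bond orders sum to 3 (valence 4) → 1 H
  atom 10: C with explicit H count 1
  atom 11: C, bond orders sum to 3 (valence 4) → 1 H
  atom 12: C, bond orders sum to 4 (valence 4) → 0 H
  atom 13: C, bond orders sum to 3 (valence 4) → 1 H
  atom 14: Cl (halogen, monovalent) → 0 H
Totals → C:12, H:10, Cl:2.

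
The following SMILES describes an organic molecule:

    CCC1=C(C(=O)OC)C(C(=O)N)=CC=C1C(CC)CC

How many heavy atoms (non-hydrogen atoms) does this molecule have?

20

Every atom symbol written in the SMILES (organic subset) is one heavy atom; implicit H are not written.
Heavy atoms by element → C:16, N:1, O:3.
Total: 20.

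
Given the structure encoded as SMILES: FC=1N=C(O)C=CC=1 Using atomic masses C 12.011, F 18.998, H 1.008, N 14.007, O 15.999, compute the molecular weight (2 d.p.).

113.09 g/mol

First, the molecular formula is C5H4FNO (counting implicit H from valence).
  C: 5 × 12.011 = 60.055
  F: 1 × 18.998 = 18.998
  H: 4 × 1.008 = 4.032
  N: 1 × 14.007 = 14.007
  O: 1 × 15.999 = 15.999
Sum: 5×12.011 + 1×18.998 + 4×1.008 + 1×14.007 + 1×15.999 = 113.091 → 113.09 g/mol.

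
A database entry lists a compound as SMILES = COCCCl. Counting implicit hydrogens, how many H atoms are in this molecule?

Walk through each heavy atom and fill implicit hydrogens from standard valence (C 4, N 3, O 2, S 2, halogen 1):
  atom 1: C, bond orders sum to 1 (valence 4) → 3 H
  atom 2: O, bond orders sum to 2 (valence 2) → 0 H
  atom 3: C, bond orders sum to 2 (valence 4) → 2 H
  atom 4: C, bond orders sum to 2 (valence 4) → 2 H
  atom 5: Cl (halogen, monovalent) → 0 H
Total hydrogens: 7.

7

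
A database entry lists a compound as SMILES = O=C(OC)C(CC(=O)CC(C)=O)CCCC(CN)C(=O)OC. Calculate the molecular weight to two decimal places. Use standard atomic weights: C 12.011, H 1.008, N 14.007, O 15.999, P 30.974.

315.37 g/mol

First, the molecular formula is C15H25NO6 (counting implicit H from valence).
  C: 15 × 12.011 = 180.165
  H: 25 × 1.008 = 25.200
  N: 1 × 14.007 = 14.007
  O: 6 × 15.999 = 95.994
Sum: 15×12.011 + 25×1.008 + 1×14.007 + 6×15.999 = 315.366 → 315.37 g/mol.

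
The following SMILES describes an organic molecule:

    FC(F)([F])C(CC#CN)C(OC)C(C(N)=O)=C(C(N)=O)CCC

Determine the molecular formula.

C14H20F3N3O3

Walk through each heavy atom and fill implicit hydrogens from standard valence (C 4, N 3, O 2, S 2, halogen 1):
  atom 1: F (halogen, monovalent) → 0 H
  atom 2: C, bond orders sum to 4 (valence 4) → 0 H
  atom 3: F (halogen, monovalent) → 0 H
  atom 4: F with explicit H count 0
  atom 5: C, bond orders sum to 3 (valence 4) → 1 H
  atom 6: C, bond orders sum to 2 (valence 4) → 2 H
  atom 7: C, bond orders sum to 4 (valence 4) → 0 H
  atom 8: C, bond orders sum to 4 (valence 4) → 0 H
  atom 9: N, bond orders sum to 1 (valence 3) → 2 H
  atom 10: C, bond orders sum to 3 (valence 4) → 1 H
  atom 11: O, bond orders sum to 2 (valence 2) → 0 H
  atom 12: C, bond orders sum to 1 (valence 4) → 3 H
  atom 13: C, bond orders sum to 4 (valence 4) → 0 H
  atom 14: C, bond orders sum to 4 (valence 4) → 0 H
  atom 15: N, bond orders sum to 1 (valence 3) → 2 H
  atom 16: O, bond orders sum to 2 (valence 2) → 0 H
  atom 17: C, bond orders sum to 4 (valence 4) → 0 H
  atom 18: C, bond orders sum to 4 (valence 4) → 0 H
  atom 19: N, bond orders sum to 1 (valence 3) → 2 H
  atom 20: O, bond orders sum to 2 (valence 2) → 0 H
  atom 21: C, bond orders sum to 2 (valence 4) → 2 H
  atom 22: C, bond orders sum to 2 (valence 4) → 2 H
  atom 23: C, bond orders sum to 1 (valence 4) → 3 H
Totals → C:14, H:20, F:3, N:3, O:3.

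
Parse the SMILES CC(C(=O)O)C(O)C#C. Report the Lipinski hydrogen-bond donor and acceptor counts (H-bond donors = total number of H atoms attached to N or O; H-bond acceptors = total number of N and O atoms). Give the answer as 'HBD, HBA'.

2, 3

Donors: find every N or O and count the H atoms it carries.
  atom 4 (O): bond orders sum to 2 → 0 H
  atom 5 (O): bond orders sum to 1 → 1 H
  atom 7 (O): bond orders sum to 1 → 1 H
Lipinski HBD = 2.
Acceptors: N atoms = 0, O atoms = 3 → HBA = 3.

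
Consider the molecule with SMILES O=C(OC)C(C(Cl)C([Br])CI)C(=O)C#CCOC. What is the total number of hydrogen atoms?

Walk through each heavy atom and fill implicit hydrogens from standard valence (C 4, N 3, O 2, S 2, halogen 1):
  atom 1: O, bond orders sum to 2 (valence 2) → 0 H
  atom 2: C, bond orders sum to 4 (valence 4) → 0 H
  atom 3: O, bond orders sum to 2 (valence 2) → 0 H
  atom 4: C, bond orders sum to 1 (valence 4) → 3 H
  atom 5: C, bond orders sum to 3 (valence 4) → 1 H
  atom 6: C, bond orders sum to 3 (valence 4) → 1 H
  atom 7: Cl (halogen, monovalent) → 0 H
  atom 8: C, bond orders sum to 3 (valence 4) → 1 H
  atom 9: Br with explicit H count 0
  atom 10: C, bond orders sum to 2 (valence 4) → 2 H
  atom 11: I (halogen, monovalent) → 0 H
  atom 12: C, bond orders sum to 4 (valence 4) → 0 H
  atom 13: O, bond orders sum to 2 (valence 2) → 0 H
  atom 14: C, bond orders sum to 4 (valence 4) → 0 H
  atom 15: C, bond orders sum to 4 (valence 4) → 0 H
  atom 16: C, bond orders sum to 2 (valence 4) → 2 H
  atom 17: O, bond orders sum to 2 (valence 2) → 0 H
  atom 18: C, bond orders sum to 1 (valence 4) → 3 H
Total hydrogens: 13.

13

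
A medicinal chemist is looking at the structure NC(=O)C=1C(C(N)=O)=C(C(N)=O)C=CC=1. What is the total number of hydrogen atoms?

9

Walk through each heavy atom and fill implicit hydrogens from standard valence (C 4, N 3, O 2, S 2, halogen 1):
  atom 1: N, bond orders sum to 1 (valence 3) → 2 H
  atom 2: C, bond orders sum to 4 (valence 4) → 0 H
  atom 3: O, bond orders sum to 2 (valence 2) → 0 H
  atom 4: C, bond orders sum to 4 (valence 4) → 0 H
  atom 5: C, bond orders sum to 4 (valence 4) → 0 H
  atom 6: C, bond orders sum to 4 (valence 4) → 0 H
  atom 7: N, bond orders sum to 1 (valence 3) → 2 H
  atom 8: O, bond orders sum to 2 (valence 2) → 0 H
  atom 9: C, bond orders sum to 4 (valence 4) → 0 H
  atom 10: C, bond orders sum to 4 (valence 4) → 0 H
  atom 11: N, bond orders sum to 1 (valence 3) → 2 H
  atom 12: O, bond orders sum to 2 (valence 2) → 0 H
  atom 13: C, bond orders sum to 3 (valence 4) → 1 H
  atom 14: C, bond orders sum to 3 (valence 4) → 1 H
  atom 15: C, bond orders sum to 3 (valence 4) → 1 H
Total hydrogens: 9.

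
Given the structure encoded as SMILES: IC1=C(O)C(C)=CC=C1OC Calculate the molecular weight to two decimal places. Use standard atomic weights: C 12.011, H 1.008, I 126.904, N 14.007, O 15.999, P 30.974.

First, the molecular formula is C8H9IO2 (counting implicit H from valence).
  C: 8 × 12.011 = 96.088
  H: 9 × 1.008 = 9.072
  I: 1 × 126.904 = 126.904
  O: 2 × 15.999 = 31.998
Sum: 8×12.011 + 9×1.008 + 1×126.904 + 2×15.999 = 264.062 → 264.06 g/mol.

264.06 g/mol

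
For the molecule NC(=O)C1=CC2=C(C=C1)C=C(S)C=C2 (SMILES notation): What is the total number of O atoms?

1

Scan the SMILES for O atoms (remember two-letter symbols like Cl and Br are single atoms).
Oxygen count: 1.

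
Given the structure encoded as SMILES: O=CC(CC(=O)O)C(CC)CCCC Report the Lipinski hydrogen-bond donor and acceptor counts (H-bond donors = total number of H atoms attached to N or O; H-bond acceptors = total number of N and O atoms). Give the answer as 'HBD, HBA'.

1, 3

Donors: find every N or O and count the H atoms it carries.
  atom 1 (O): bond orders sum to 2 → 0 H
  atom 6 (O): bond orders sum to 2 → 0 H
  atom 7 (O): bond orders sum to 1 → 1 H
Lipinski HBD = 1.
Acceptors: N atoms = 0, O atoms = 3 → HBA = 3.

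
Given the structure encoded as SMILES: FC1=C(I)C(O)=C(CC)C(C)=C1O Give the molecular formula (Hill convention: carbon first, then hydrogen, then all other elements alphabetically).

C9H10FIO2

Walk through each heavy atom and fill implicit hydrogens from standard valence (C 4, N 3, O 2, S 2, halogen 1):
  atom 1: F (halogen, monovalent) → 0 H
  atom 2: C, bond orders sum to 4 (valence 4) → 0 H
  atom 3: C, bond orders sum to 4 (valence 4) → 0 H
  atom 4: I (halogen, monovalent) → 0 H
  atom 5: C, bond orders sum to 4 (valence 4) → 0 H
  atom 6: O, bond orders sum to 1 (valence 2) → 1 H
  atom 7: C, bond orders sum to 4 (valence 4) → 0 H
  atom 8: C, bond orders sum to 2 (valence 4) → 2 H
  atom 9: C, bond orders sum to 1 (valence 4) → 3 H
  atom 10: C, bond orders sum to 4 (valence 4) → 0 H
  atom 11: C, bond orders sum to 1 (valence 4) → 3 H
  atom 12: C, bond orders sum to 4 (valence 4) → 0 H
  atom 13: O, bond orders sum to 1 (valence 2) → 1 H
Totals → C:9, H:10, F:1, I:1, O:2.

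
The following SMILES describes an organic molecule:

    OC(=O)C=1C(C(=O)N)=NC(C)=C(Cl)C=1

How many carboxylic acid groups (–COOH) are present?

The carboxylic acid motif appears at heavy-atom position 2 in the SMILES.
Other groups present: 1 amide.
Carboxylic acid count: 1.

1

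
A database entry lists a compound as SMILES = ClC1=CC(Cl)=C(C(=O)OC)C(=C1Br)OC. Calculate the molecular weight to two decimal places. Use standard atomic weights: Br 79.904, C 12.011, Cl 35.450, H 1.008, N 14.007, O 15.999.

313.96 g/mol

First, the molecular formula is C9H7BrCl2O3 (counting implicit H from valence).
  Br: 1 × 79.904 = 79.904
  C: 9 × 12.011 = 108.099
  Cl: 2 × 35.450 = 70.900
  H: 7 × 1.008 = 7.056
  O: 3 × 15.999 = 47.997
Sum: 1×79.904 + 9×12.011 + 2×35.450 + 7×1.008 + 3×15.999 = 313.956 → 313.96 g/mol.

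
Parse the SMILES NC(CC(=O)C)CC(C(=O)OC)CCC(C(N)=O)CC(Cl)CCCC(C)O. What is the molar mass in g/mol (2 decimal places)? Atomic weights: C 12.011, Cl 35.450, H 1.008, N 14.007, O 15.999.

406.95 g/mol

First, the molecular formula is C19H35ClN2O5 (counting implicit H from valence).
  C: 19 × 12.011 = 228.209
  Cl: 1 × 35.450 = 35.450
  H: 35 × 1.008 = 35.280
  N: 2 × 14.007 = 28.014
  O: 5 × 15.999 = 79.995
Sum: 19×12.011 + 1×35.450 + 35×1.008 + 2×14.007 + 5×15.999 = 406.948 → 406.95 g/mol.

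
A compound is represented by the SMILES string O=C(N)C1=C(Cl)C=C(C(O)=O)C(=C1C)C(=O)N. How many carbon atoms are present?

Count every carbon token in the SMILES (each C, including those in ring-closure positions and inside branches).
Carbon count: 10.

10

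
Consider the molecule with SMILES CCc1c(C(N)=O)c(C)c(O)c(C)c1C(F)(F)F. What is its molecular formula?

C12H14F3NO2

Walk through each heavy atom and fill implicit hydrogens from standard valence (C 4, N 3, O 2, S 2, halogen 1); for lowercase aromatic atoms, an aromatic c carries 1 H when it has two neighbours and 0 H with three, and aromatic n carries 0 H:
  atom 1: C, bond orders sum to 1 (valence 4) → 3 H
  atom 2: C, bond orders sum to 2 (valence 4) → 2 H
  atom 3: aromatic c, 3 neighbours → 0 H
  atom 4: aromatic c, 3 neighbours → 0 H
  atom 5: C, bond orders sum to 4 (valence 4) → 0 H
  atom 6: N, bond orders sum to 1 (valence 3) → 2 H
  atom 7: O, bond orders sum to 2 (valence 2) → 0 H
  atom 8: aromatic c, 3 neighbours → 0 H
  atom 9: C, bond orders sum to 1 (valence 4) → 3 H
  atom 10: aromatic c, 3 neighbours → 0 H
  atom 11: O, bond orders sum to 1 (valence 2) → 1 H
  atom 12: aromatic c, 3 neighbours → 0 H
  atom 13: C, bond orders sum to 1 (valence 4) → 3 H
  atom 14: aromatic c, 3 neighbours → 0 H
  atom 15: C, bond orders sum to 4 (valence 4) → 0 H
  atom 16: F (halogen, monovalent) → 0 H
  atom 17: F (halogen, monovalent) → 0 H
  atom 18: F (halogen, monovalent) → 0 H
Totals → C:12, H:14, F:3, N:1, O:2.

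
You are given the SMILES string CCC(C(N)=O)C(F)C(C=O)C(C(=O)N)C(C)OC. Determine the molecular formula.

C12H21FN2O4

Walk through each heavy atom and fill implicit hydrogens from standard valence (C 4, N 3, O 2, S 2, halogen 1):
  atom 1: C, bond orders sum to 1 (valence 4) → 3 H
  atom 2: C, bond orders sum to 2 (valence 4) → 2 H
  atom 3: C, bond orders sum to 3 (valence 4) → 1 H
  atom 4: C, bond orders sum to 4 (valence 4) → 0 H
  atom 5: N, bond orders sum to 1 (valence 3) → 2 H
  atom 6: O, bond orders sum to 2 (valence 2) → 0 H
  atom 7: C, bond orders sum to 3 (valence 4) → 1 H
  atom 8: F (halogen, monovalent) → 0 H
  atom 9: C, bond orders sum to 3 (valence 4) → 1 H
  atom 10: C, bond orders sum to 3 (valence 4) → 1 H
  atom 11: O, bond orders sum to 2 (valence 2) → 0 H
  atom 12: C, bond orders sum to 3 (valence 4) → 1 H
  atom 13: C, bond orders sum to 4 (valence 4) → 0 H
  atom 14: O, bond orders sum to 2 (valence 2) → 0 H
  atom 15: N, bond orders sum to 1 (valence 3) → 2 H
  atom 16: C, bond orders sum to 3 (valence 4) → 1 H
  atom 17: C, bond orders sum to 1 (valence 4) → 3 H
  atom 18: O, bond orders sum to 2 (valence 2) → 0 H
  atom 19: C, bond orders sum to 1 (valence 4) → 3 H
Totals → C:12, H:21, F:1, N:2, O:4.
In Hill order: C12H21FN2O4.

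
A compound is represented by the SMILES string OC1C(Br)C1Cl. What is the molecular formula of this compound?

Walk through each heavy atom and fill implicit hydrogens from standard valence (C 4, N 3, O 2, S 2, halogen 1):
  atom 1: O, bond orders sum to 1 (valence 2) → 1 H
  atom 2: C, bond orders sum to 3 (valence 4) → 1 H
  atom 3: C, bond orders sum to 3 (valence 4) → 1 H
  atom 4: Br (halogen, monovalent) → 0 H
  atom 5: C, bond orders sum to 3 (valence 4) → 1 H
  atom 6: Cl (halogen, monovalent) → 0 H
Totals → C:3, H:4, Br:1, Cl:1, O:1.
In Hill order: C3H4BrClO.

C3H4BrClO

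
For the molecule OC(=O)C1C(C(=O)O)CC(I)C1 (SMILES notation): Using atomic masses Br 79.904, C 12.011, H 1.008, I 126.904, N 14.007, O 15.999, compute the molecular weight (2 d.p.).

284.05 g/mol

First, the molecular formula is C7H9IO4 (counting implicit H from valence).
  C: 7 × 12.011 = 84.077
  H: 9 × 1.008 = 9.072
  I: 1 × 126.904 = 126.904
  O: 4 × 15.999 = 63.996
Sum: 7×12.011 + 9×1.008 + 1×126.904 + 4×15.999 = 284.049 → 284.05 g/mol.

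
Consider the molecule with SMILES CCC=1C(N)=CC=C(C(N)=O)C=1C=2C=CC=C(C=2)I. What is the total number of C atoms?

15

Count every carbon token in the SMILES (each C, including those in ring-closure positions and inside branches).
Carbon count: 15.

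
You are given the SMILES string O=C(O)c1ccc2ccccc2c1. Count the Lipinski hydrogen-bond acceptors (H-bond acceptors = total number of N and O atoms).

N atoms: 0; O atoms: 2.
Lipinski HBA = 0 + 2 = 2.

2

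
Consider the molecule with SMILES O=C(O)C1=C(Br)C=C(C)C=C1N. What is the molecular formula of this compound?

Walk through each heavy atom and fill implicit hydrogens from standard valence (C 4, N 3, O 2, S 2, halogen 1):
  atom 1: O, bond orders sum to 2 (valence 2) → 0 H
  atom 2: C, bond orders sum to 4 (valence 4) → 0 H
  atom 3: O, bond orders sum to 1 (valence 2) → 1 H
  atom 4: C, bond orders sum to 4 (valence 4) → 0 H
  atom 5: C, bond orders sum to 4 (valence 4) → 0 H
  atom 6: Br (halogen, monovalent) → 0 H
  atom 7: C, bond orders sum to 3 (valence 4) → 1 H
  atom 8: C, bond orders sum to 4 (valence 4) → 0 H
  atom 9: C, bond orders sum to 1 (valence 4) → 3 H
  atom 10: C, bond orders sum to 3 (valence 4) → 1 H
  atom 11: C, bond orders sum to 4 (valence 4) → 0 H
  atom 12: N, bond orders sum to 1 (valence 3) → 2 H
Totals → C:8, H:8, Br:1, N:1, O:2.

C8H8BrNO2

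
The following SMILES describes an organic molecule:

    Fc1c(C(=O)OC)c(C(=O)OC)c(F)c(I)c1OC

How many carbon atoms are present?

Count every carbon token in the SMILES (each C, including those in ring-closure positions and inside branches).
Carbon count: 11.

11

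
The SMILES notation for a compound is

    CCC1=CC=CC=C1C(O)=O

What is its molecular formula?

C9H10O2

Walk through each heavy atom and fill implicit hydrogens from standard valence (C 4, N 3, O 2, S 2, halogen 1):
  atom 1: C, bond orders sum to 1 (valence 4) → 3 H
  atom 2: C, bond orders sum to 2 (valence 4) → 2 H
  atom 3: C, bond orders sum to 4 (valence 4) → 0 H
  atom 4: C, bond orders sum to 3 (valence 4) → 1 H
  atom 5: C, bond orders sum to 3 (valence 4) → 1 H
  atom 6: C, bond orders sum to 3 (valence 4) → 1 H
  atom 7: C, bond orders sum to 3 (valence 4) → 1 H
  atom 8: C, bond orders sum to 4 (valence 4) → 0 H
  atom 9: C, bond orders sum to 4 (valence 4) → 0 H
  atom 10: O, bond orders sum to 1 (valence 2) → 1 H
  atom 11: O, bond orders sum to 2 (valence 2) → 0 H
Totals → C:9, H:10, O:2.
In Hill order: C9H10O2.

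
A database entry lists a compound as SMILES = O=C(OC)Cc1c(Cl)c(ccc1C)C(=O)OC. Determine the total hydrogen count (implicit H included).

13

Walk through each heavy atom and fill implicit hydrogens from standard valence (C 4, N 3, O 2, S 2, halogen 1); for lowercase aromatic atoms, an aromatic c carries 1 H when it has two neighbours and 0 H with three, and aromatic n carries 0 H:
  atom 1: O, bond orders sum to 2 (valence 2) → 0 H
  atom 2: C, bond orders sum to 4 (valence 4) → 0 H
  atom 3: O, bond orders sum to 2 (valence 2) → 0 H
  atom 4: C, bond orders sum to 1 (valence 4) → 3 H
  atom 5: C, bond orders sum to 2 (valence 4) → 2 H
  atom 6: aromatic c, 3 neighbours → 0 H
  atom 7: aromatic c, 3 neighbours → 0 H
  atom 8: Cl (halogen, monovalent) → 0 H
  atom 9: aromatic c, 3 neighbours → 0 H
  atom 10: aromatic c, 2 neighbours → 1 H
  atom 11: aromatic c, 2 neighbours → 1 H
  atom 12: aromatic c, 3 neighbours → 0 H
  atom 13: C, bond orders sum to 1 (valence 4) → 3 H
  atom 14: C, bond orders sum to 4 (valence 4) → 0 H
  atom 15: O, bond orders sum to 2 (valence 2) → 0 H
  atom 16: O, bond orders sum to 2 (valence 2) → 0 H
  atom 17: C, bond orders sum to 1 (valence 4) → 3 H
Total hydrogens: 13.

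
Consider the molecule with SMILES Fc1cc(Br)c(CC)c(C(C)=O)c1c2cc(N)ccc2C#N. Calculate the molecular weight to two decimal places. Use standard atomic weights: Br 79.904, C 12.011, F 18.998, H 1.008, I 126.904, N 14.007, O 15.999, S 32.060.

First, the molecular formula is C17H14BrFN2O (counting implicit H from valence).
  Br: 1 × 79.904 = 79.904
  C: 17 × 12.011 = 204.187
  F: 1 × 18.998 = 18.998
  H: 14 × 1.008 = 14.112
  N: 2 × 14.007 = 28.014
  O: 1 × 15.999 = 15.999
Sum: 1×79.904 + 17×12.011 + 1×18.998 + 14×1.008 + 2×14.007 + 1×15.999 = 361.214 → 361.21 g/mol.

361.21 g/mol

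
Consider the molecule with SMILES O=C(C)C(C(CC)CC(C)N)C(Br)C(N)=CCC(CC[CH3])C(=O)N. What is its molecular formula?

C18H34BrN3O2

Walk through each heavy atom and fill implicit hydrogens from standard valence (C 4, N 3, O 2, S 2, halogen 1):
  atom 1: O, bond orders sum to 2 (valence 2) → 0 H
  atom 2: C, bond orders sum to 4 (valence 4) → 0 H
  atom 3: C, bond orders sum to 1 (valence 4) → 3 H
  atom 4: C, bond orders sum to 3 (valence 4) → 1 H
  atom 5: C, bond orders sum to 3 (valence 4) → 1 H
  atom 6: C, bond orders sum to 2 (valence 4) → 2 H
  atom 7: C, bond orders sum to 1 (valence 4) → 3 H
  atom 8: C, bond orders sum to 2 (valence 4) → 2 H
  atom 9: C, bond orders sum to 3 (valence 4) → 1 H
  atom 10: C, bond orders sum to 1 (valence 4) → 3 H
  atom 11: N, bond orders sum to 1 (valence 3) → 2 H
  atom 12: C, bond orders sum to 3 (valence 4) → 1 H
  atom 13: Br (halogen, monovalent) → 0 H
  atom 14: C, bond orders sum to 4 (valence 4) → 0 H
  atom 15: N, bond orders sum to 1 (valence 3) → 2 H
  atom 16: C, bond orders sum to 3 (valence 4) → 1 H
  atom 17: C, bond orders sum to 2 (valence 4) → 2 H
  atom 18: C, bond orders sum to 3 (valence 4) → 1 H
  atom 19: C, bond orders sum to 2 (valence 4) → 2 H
  atom 20: C, bond orders sum to 2 (valence 4) → 2 H
  atom 21: C with explicit H count 3
  atom 22: C, bond orders sum to 4 (valence 4) → 0 H
  atom 23: O, bond orders sum to 2 (valence 2) → 0 H
  atom 24: N, bond orders sum to 1 (valence 3) → 2 H
Totals → C:18, H:34, Br:1, N:3, O:2.
In Hill order: C18H34BrN3O2.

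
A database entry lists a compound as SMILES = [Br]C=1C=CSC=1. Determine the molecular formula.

C4H3BrS

Walk through each heavy atom and fill implicit hydrogens from standard valence (C 4, N 3, O 2, S 2, halogen 1):
  atom 1: Br with explicit H count 0
  atom 2: C, bond orders sum to 4 (valence 4) → 0 H
  atom 3: C, bond orders sum to 3 (valence 4) → 1 H
  atom 4: C, bond orders sum to 3 (valence 4) → 1 H
  atom 5: S, bond orders sum to 2 (valence 2) → 0 H
  atom 6: C, bond orders sum to 3 (valence 4) → 1 H
Totals → C:4, H:3, Br:1, S:1.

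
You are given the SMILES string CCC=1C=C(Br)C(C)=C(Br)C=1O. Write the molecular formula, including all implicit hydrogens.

C9H10Br2O

Walk through each heavy atom and fill implicit hydrogens from standard valence (C 4, N 3, O 2, S 2, halogen 1):
  atom 1: C, bond orders sum to 1 (valence 4) → 3 H
  atom 2: C, bond orders sum to 2 (valence 4) → 2 H
  atom 3: C, bond orders sum to 4 (valence 4) → 0 H
  atom 4: C, bond orders sum to 3 (valence 4) → 1 H
  atom 5: C, bond orders sum to 4 (valence 4) → 0 H
  atom 6: Br (halogen, monovalent) → 0 H
  atom 7: C, bond orders sum to 4 (valence 4) → 0 H
  atom 8: C, bond orders sum to 1 (valence 4) → 3 H
  atom 9: C, bond orders sum to 4 (valence 4) → 0 H
  atom 10: Br (halogen, monovalent) → 0 H
  atom 11: C, bond orders sum to 4 (valence 4) → 0 H
  atom 12: O, bond orders sum to 1 (valence 2) → 1 H
Totals → C:9, H:10, Br:2, O:1.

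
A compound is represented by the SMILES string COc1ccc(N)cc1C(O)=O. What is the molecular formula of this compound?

C8H9NO3

Walk through each heavy atom and fill implicit hydrogens from standard valence (C 4, N 3, O 2, S 2, halogen 1); for lowercase aromatic atoms, an aromatic c carries 1 H when it has two neighbours and 0 H with three, and aromatic n carries 0 H:
  atom 1: C, bond orders sum to 1 (valence 4) → 3 H
  atom 2: O, bond orders sum to 2 (valence 2) → 0 H
  atom 3: aromatic c, 3 neighbours → 0 H
  atom 4: aromatic c, 2 neighbours → 1 H
  atom 5: aromatic c, 2 neighbours → 1 H
  atom 6: aromatic c, 3 neighbours → 0 H
  atom 7: N, bond orders sum to 1 (valence 3) → 2 H
  atom 8: aromatic c, 2 neighbours → 1 H
  atom 9: aromatic c, 3 neighbours → 0 H
  atom 10: C, bond orders sum to 4 (valence 4) → 0 H
  atom 11: O, bond orders sum to 1 (valence 2) → 1 H
  atom 12: O, bond orders sum to 2 (valence 2) → 0 H
Totals → C:8, H:9, N:1, O:3.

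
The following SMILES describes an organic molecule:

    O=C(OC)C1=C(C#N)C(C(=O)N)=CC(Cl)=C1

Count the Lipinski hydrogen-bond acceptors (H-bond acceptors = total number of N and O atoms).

5

N atoms: 2; O atoms: 3.
Lipinski HBA = 2 + 3 = 5.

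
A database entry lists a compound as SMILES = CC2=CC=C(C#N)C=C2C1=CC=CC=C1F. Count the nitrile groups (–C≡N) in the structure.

1

The nitrile motif appears at heavy-atom position 6 in the SMILES.
Nitrile count: 1.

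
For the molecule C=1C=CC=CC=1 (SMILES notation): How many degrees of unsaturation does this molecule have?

Degree of unsaturation = (number of rings) + (number of π bonds).
Ring closures in the SMILES: 1.
π bonds: 3 double bonds (each 1 DoU) → 3 DoU from unsaturation.
Total DoU = 1 + 3 = 4.

4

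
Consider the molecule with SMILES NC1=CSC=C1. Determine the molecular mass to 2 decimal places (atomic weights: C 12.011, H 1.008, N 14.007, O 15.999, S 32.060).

99.15 g/mol

First, the molecular formula is C4H5NS (counting implicit H from valence).
  C: 4 × 12.011 = 48.044
  H: 5 × 1.008 = 5.040
  N: 1 × 14.007 = 14.007
  S: 1 × 32.060 = 32.060
Sum: 4×12.011 + 5×1.008 + 1×14.007 + 1×32.060 = 99.151 → 99.15 g/mol.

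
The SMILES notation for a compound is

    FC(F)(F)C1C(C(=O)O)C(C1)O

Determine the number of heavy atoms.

Every atom symbol written in the SMILES (organic subset) is one heavy atom; implicit H are not written.
Heavy atoms by element → C:6, F:3, O:3.
Total: 12.

12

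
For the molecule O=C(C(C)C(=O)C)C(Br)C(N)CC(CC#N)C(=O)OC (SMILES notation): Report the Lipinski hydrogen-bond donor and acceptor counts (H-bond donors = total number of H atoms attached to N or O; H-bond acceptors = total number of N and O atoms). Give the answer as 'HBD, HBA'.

2, 6

Donors: find every N or O and count the H atoms it carries.
  atom 1 (O): bond orders sum to 2 → 0 H
  atom 6 (O): bond orders sum to 2 → 0 H
  atom 11 (N): bond orders sum to 1 → 2 H
  atom 16 (N): bond orders sum to 3 → 0 H
  atom 18 (O): bond orders sum to 2 → 0 H
  atom 19 (O): bond orders sum to 2 → 0 H
Lipinski HBD = 2.
Acceptors: N atoms = 2, O atoms = 4 → HBA = 6.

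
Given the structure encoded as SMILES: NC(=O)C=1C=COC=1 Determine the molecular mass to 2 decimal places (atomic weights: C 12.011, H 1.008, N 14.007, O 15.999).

111.10 g/mol

First, the molecular formula is C5H5NO2 (counting implicit H from valence).
  C: 5 × 12.011 = 60.055
  H: 5 × 1.008 = 5.040
  N: 1 × 14.007 = 14.007
  O: 2 × 15.999 = 31.998
Sum: 5×12.011 + 5×1.008 + 1×14.007 + 2×15.999 = 111.100 → 111.10 g/mol.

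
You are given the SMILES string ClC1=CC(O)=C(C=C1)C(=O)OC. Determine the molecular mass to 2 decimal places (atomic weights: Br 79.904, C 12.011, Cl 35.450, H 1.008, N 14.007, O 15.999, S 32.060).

186.59 g/mol

First, the molecular formula is C8H7ClO3 (counting implicit H from valence).
  C: 8 × 12.011 = 96.088
  Cl: 1 × 35.450 = 35.450
  H: 7 × 1.008 = 7.056
  O: 3 × 15.999 = 47.997
Sum: 8×12.011 + 1×35.450 + 7×1.008 + 3×15.999 = 186.591 → 186.59 g/mol.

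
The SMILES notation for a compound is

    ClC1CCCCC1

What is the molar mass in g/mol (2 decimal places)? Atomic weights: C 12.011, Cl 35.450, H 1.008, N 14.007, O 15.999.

118.60 g/mol

First, the molecular formula is C6H11Cl (counting implicit H from valence).
  C: 6 × 12.011 = 72.066
  Cl: 1 × 35.450 = 35.450
  H: 11 × 1.008 = 11.088
Sum: 6×12.011 + 1×35.450 + 11×1.008 = 118.604 → 118.60 g/mol.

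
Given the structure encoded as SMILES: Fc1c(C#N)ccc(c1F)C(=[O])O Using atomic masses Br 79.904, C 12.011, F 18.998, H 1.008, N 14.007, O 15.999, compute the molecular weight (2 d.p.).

183.11 g/mol

First, the molecular formula is C8H3F2NO2 (counting implicit H from valence).
  C: 8 × 12.011 = 96.088
  F: 2 × 18.998 = 37.996
  H: 3 × 1.008 = 3.024
  N: 1 × 14.007 = 14.007
  O: 2 × 15.999 = 31.998
Sum: 8×12.011 + 2×18.998 + 3×1.008 + 1×14.007 + 2×15.999 = 183.113 → 183.11 g/mol.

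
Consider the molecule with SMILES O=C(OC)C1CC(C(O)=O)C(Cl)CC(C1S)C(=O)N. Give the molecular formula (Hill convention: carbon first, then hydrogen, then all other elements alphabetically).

Walk through each heavy atom and fill implicit hydrogens from standard valence (C 4, N 3, O 2, S 2, halogen 1):
  atom 1: O, bond orders sum to 2 (valence 2) → 0 H
  atom 2: C, bond orders sum to 4 (valence 4) → 0 H
  atom 3: O, bond orders sum to 2 (valence 2) → 0 H
  atom 4: C, bond orders sum to 1 (valence 4) → 3 H
  atom 5: C, bond orders sum to 3 (valence 4) → 1 H
  atom 6: C, bond orders sum to 2 (valence 4) → 2 H
  atom 7: C, bond orders sum to 3 (valence 4) → 1 H
  atom 8: C, bond orders sum to 4 (valence 4) → 0 H
  atom 9: O, bond orders sum to 1 (valence 2) → 1 H
  atom 10: O, bond orders sum to 2 (valence 2) → 0 H
  atom 11: C, bond orders sum to 3 (valence 4) → 1 H
  atom 12: Cl (halogen, monovalent) → 0 H
  atom 13: C, bond orders sum to 2 (valence 4) → 2 H
  atom 14: C, bond orders sum to 3 (valence 4) → 1 H
  atom 15: C, bond orders sum to 3 (valence 4) → 1 H
  atom 16: S, bond orders sum to 1 (valence 2) → 1 H
  atom 17: C, bond orders sum to 4 (valence 4) → 0 H
  atom 18: O, bond orders sum to 2 (valence 2) → 0 H
  atom 19: N, bond orders sum to 1 (valence 3) → 2 H
Totals → C:11, H:16, Cl:1, N:1, O:5, S:1.
In Hill order: C11H16ClNO5S.

C11H16ClNO5S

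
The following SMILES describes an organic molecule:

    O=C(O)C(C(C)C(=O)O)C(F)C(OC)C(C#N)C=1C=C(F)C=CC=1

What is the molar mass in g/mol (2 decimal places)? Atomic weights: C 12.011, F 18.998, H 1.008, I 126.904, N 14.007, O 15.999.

341.31 g/mol

First, the molecular formula is C16H17F2NO5 (counting implicit H from valence).
  C: 16 × 12.011 = 192.176
  F: 2 × 18.998 = 37.996
  H: 17 × 1.008 = 17.136
  N: 1 × 14.007 = 14.007
  O: 5 × 15.999 = 79.995
Sum: 16×12.011 + 2×18.998 + 17×1.008 + 1×14.007 + 5×15.999 = 341.310 → 341.31 g/mol.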